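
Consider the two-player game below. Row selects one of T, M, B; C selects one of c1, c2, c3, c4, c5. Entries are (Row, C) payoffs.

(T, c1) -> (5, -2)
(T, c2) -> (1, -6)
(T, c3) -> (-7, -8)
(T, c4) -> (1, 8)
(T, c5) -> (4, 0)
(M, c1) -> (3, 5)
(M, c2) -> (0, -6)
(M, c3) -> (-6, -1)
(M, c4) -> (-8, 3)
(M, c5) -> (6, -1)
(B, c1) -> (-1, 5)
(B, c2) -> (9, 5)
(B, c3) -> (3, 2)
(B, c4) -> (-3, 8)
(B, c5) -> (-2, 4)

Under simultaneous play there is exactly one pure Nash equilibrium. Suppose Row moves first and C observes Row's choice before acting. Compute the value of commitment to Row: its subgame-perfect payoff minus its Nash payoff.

2

Work backward from C's decision.
- T: BR = c4, leader payoff 1.
- M: BR = c1, leader payoff 3.
- B: BR = c4, leader payoff -3.
Maximizing over 1, 3, -3, Row chooses M. Subgame-perfect outcome: (M, c1) with payoffs (3, 5).
Under simultaneous play:
Row's best replies: c1→T; c2→B; c3→B; c4→T; c5→M.
C's best replies: T→c4; M→c1; B→c4.
The unique mutual best reply is (T, c4), giving (1, 8).
Row's commitment gain: 3 − 1 = 2.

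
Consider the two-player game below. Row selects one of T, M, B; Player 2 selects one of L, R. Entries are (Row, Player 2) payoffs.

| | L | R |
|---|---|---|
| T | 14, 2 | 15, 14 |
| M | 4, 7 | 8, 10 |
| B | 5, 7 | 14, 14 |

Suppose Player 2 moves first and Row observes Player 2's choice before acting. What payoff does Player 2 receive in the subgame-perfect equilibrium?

Row best-responds to each possible Player 2 move:
- L → Row plays T (best of 14, 4, 5); Player 2 gets 2.
- R → Row plays T (best of 15, 8, 14); Player 2 gets 14.
Maximizing over 2, 14, Player 2 chooses R. Subgame-perfect outcome: (T, R) with payoffs (15, 14).

14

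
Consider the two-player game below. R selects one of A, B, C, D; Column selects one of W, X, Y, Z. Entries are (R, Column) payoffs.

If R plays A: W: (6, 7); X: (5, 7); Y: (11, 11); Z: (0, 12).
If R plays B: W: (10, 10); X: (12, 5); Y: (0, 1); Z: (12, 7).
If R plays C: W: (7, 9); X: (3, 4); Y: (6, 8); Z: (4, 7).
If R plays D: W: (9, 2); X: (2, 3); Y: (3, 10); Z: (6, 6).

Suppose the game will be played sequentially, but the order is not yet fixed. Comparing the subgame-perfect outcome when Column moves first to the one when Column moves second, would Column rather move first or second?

If R leads: Column's best replies are A→Z, B→W, C→W, D→Y; R's induced payoffs 0, 10, 7, 3; outcome (B, W), payoffs (10, 10).
If Column leads: R's best replies are W→B, X→B, Y→A, Z→B; Column's induced payoffs 10, 5, 11, 7; outcome (A, Y), payoffs (11, 11).
Column gets 11 moving first and 10 moving second, so Column prefers to move first.

first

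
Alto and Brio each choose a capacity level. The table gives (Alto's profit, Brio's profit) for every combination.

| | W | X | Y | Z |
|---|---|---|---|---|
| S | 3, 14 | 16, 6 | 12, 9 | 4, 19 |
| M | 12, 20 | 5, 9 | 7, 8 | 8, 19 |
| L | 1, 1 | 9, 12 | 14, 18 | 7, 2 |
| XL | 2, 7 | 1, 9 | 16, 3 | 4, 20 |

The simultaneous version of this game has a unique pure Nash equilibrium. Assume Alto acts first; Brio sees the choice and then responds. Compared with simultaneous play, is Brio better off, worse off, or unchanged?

worse off

Backward induction with Alto moving first.
- S → Brio plays Z (best of 14, 6, 9, 19); Alto gets 4.
- M → Brio plays W (best of 20, 9, 8, 19); Alto gets 12.
- L → Brio plays Y (best of 1, 12, 18, 2); Alto gets 14.
- XL → Brio plays Z (best of 7, 9, 3, 20); Alto gets 4.
Maximizing over 4, 12, 14, 4, Alto chooses L. Subgame-perfect outcome: (L, Y) with payoffs (14, 18).
Now find the simultaneous Nash equilibrium.
Alto's best replies: W→M; X→S; Y→XL; Z→M.
Brio's best replies: S→Z; M→W; L→Y; XL→Z.
Only (M, W) has each player best-responding; Nash payoffs (12, 20).
Brio earns 18 sequentially versus 20 at the Nash outcome: worse off.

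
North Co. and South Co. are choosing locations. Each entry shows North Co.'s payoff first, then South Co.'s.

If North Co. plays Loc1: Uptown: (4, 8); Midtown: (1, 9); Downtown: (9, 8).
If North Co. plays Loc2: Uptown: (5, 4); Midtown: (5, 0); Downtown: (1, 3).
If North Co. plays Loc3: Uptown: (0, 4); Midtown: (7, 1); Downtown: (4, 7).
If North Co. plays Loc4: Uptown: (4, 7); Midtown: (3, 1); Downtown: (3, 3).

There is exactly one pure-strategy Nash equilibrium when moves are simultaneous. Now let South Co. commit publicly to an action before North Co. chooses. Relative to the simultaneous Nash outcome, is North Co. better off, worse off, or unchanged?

better off

Backward induction with South Co. moving first.
- Uptown: BR = Loc2, leader payoff 4.
- Midtown: BR = Loc3, leader payoff 1.
- Downtown: BR = Loc1, leader payoff 8.
South Co.'s induced payoffs are 4, 1, 8, so South Co. commits to Downtown. Subgame-perfect outcome: (Loc1, Downtown) with payoffs (9, 8).
Now find the simultaneous Nash equilibrium.
North Co.'s best replies: Uptown→Loc2; Midtown→Loc3; Downtown→Loc1.
South Co.'s best replies: Loc1→Midtown; Loc2→Uptown; Loc3→Downtown; Loc4→Uptown.
The unique mutual best reply is (Loc2, Uptown), giving (5, 4).
North Co. earns 9 sequentially versus 5 at the Nash outcome: better off.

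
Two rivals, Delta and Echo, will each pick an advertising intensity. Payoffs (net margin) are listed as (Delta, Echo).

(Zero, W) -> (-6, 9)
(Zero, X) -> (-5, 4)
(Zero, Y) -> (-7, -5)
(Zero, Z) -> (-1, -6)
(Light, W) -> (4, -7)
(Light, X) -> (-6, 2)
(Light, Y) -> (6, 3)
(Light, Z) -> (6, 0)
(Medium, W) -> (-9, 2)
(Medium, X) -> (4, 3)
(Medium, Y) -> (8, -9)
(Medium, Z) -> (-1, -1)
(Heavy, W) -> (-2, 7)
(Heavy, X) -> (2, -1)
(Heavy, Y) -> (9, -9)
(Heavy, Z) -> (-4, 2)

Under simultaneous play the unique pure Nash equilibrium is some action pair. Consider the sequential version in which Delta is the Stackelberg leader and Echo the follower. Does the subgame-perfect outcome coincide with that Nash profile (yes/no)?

no

Backward induction with Delta moving first.
- Zero: Echo compares 9, 4, -5, -6 and picks W; Delta would get -6.
- Light: Echo compares -7, 2, 3, 0 and picks Y; Delta would get 6.
- Medium: Echo compares 2, 3, -9, -1 and picks X; Delta would get 4.
- Heavy: Echo compares 7, -1, -9, 2 and picks W; Delta would get -2.
Delta's induced payoffs are -6, 6, 4, -2, so Delta commits to Light. Subgame-perfect outcome: (Light, Y) with payoffs (6, 3).
For the simultaneous game, intersect best replies.
Delta's best replies: W→Light; X→Medium; Y→Heavy; Z→Light.
Echo's best replies: Zero→W; Light→Y; Medium→X; Heavy→W.
Only (Medium, X) has each player best-responding; Nash payoffs (4, 3).
Sequential outcome (Light, Y) differs from the Nash profile (Medium, X).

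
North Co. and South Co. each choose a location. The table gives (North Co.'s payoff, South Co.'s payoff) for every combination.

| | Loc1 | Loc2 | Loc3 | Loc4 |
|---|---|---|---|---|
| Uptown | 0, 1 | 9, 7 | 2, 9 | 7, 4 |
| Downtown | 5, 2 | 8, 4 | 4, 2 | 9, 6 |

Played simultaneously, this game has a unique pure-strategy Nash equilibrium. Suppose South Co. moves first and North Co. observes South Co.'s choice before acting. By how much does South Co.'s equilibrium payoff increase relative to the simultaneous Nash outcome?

1

Solve by backward induction (South Co. leads).
- Loc1: North Co. compares 0, 5 and picks Downtown; South Co. would get 2.
- Loc2: North Co. compares 9, 8 and picks Uptown; South Co. would get 7.
- Loc3: North Co. compares 2, 4 and picks Downtown; South Co. would get 2.
- Loc4: North Co. compares 7, 9 and picks Downtown; South Co. would get 6.
Maximizing over 2, 7, 2, 6, South Co. chooses Loc2. Subgame-perfect outcome: (Uptown, Loc2) with payoffs (9, 7).
Now find the simultaneous Nash equilibrium.
North Co.'s best replies: Loc1→Downtown; Loc2→Uptown; Loc3→Downtown; Loc4→Downtown.
South Co.'s best replies: Uptown→Loc3; Downtown→Loc4.
Only (Downtown, Loc4) has each player best-responding; Nash payoffs (9, 6).
South Co.'s commitment gain: 7 − 6 = 1.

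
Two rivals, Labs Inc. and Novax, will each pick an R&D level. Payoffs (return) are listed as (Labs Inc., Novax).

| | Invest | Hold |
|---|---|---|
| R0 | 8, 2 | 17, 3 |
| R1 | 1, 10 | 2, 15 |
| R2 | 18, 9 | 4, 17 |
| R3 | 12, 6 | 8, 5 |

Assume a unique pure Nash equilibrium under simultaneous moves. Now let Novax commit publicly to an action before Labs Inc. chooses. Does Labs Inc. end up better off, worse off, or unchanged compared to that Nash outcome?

Work backward from Labs Inc.'s decision.
- Invest → Labs Inc. plays R2 (best of 8, 1, 18, 12); Novax gets 9.
- Hold → Labs Inc. plays R0 (best of 17, 2, 4, 8); Novax gets 3.
Among 9, 3, the best is 9 at Invest. Subgame-perfect outcome: (R2, Invest) with payoffs (18, 9).
Under simultaneous play:
Labs Inc.'s best replies: Invest→R2; Hold→R0.
Novax's best replies: R0→Hold; R1→Hold; R2→Hold; R3→Invest.
The unique mutual best reply is (R0, Hold), giving (17, 3).
Labs Inc. earns 18 sequentially versus 17 at the Nash outcome: better off.

better off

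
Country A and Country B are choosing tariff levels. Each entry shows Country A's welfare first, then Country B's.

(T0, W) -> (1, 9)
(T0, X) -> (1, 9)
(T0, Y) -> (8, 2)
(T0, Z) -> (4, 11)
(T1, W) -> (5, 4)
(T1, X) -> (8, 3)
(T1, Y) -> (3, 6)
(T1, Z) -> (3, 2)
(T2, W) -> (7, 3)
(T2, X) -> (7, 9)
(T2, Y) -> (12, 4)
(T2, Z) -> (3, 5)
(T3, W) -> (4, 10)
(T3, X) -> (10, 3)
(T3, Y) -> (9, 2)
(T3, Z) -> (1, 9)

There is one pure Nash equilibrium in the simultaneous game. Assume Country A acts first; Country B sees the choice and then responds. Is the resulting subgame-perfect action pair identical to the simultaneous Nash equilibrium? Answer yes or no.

Solve by backward induction (Country A leads).
- T0: BR = Z, leader payoff 4.
- T1: BR = Y, leader payoff 3.
- T2: BR = X, leader payoff 7.
- T3: BR = W, leader payoff 4.
Country A's induced payoffs are 4, 3, 7, 4, so Country A commits to T2. Subgame-perfect outcome: (T2, X) with payoffs (7, 9).
For the simultaneous game, intersect best replies.
Country A's best replies: W→T2; X→T3; Y→T2; Z→T0.
Country B's best replies: T0→Z; T1→Y; T2→X; T3→W.
Only (T0, Z) has each player best-responding; Nash payoffs (4, 11).
Sequential outcome (T2, X) differs from the Nash profile (T0, Z).

no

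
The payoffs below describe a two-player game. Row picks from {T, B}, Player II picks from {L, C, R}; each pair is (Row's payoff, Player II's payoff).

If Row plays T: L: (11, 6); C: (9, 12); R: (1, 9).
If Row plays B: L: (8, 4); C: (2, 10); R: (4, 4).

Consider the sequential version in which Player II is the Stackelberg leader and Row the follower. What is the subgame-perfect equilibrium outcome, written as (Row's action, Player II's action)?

Row best-responds to each possible Player II move:
- L: Row compares 11, 8 and picks T; Player II would get 6.
- C: Row compares 9, 2 and picks T; Player II would get 12.
- R: Row compares 1, 4 and picks B; Player II would get 4.
Among 6, 12, 4, the best is 12 at C. Subgame-perfect outcome: (T, C) with payoffs (9, 12).

(T, C)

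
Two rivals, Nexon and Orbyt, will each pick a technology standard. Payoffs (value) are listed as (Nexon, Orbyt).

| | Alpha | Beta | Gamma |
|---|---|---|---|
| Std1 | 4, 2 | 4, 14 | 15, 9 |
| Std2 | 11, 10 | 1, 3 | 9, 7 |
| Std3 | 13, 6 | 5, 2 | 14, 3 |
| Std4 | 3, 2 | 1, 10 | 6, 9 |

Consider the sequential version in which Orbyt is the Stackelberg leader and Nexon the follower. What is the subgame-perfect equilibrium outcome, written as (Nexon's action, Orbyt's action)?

(Std1, Gamma)

Solve by backward induction (Orbyt leads).
- Alpha → Nexon plays Std3 (best of 4, 11, 13, 3); Orbyt gets 6.
- Beta → Nexon plays Std3 (best of 4, 1, 5, 1); Orbyt gets 2.
- Gamma → Nexon plays Std1 (best of 15, 9, 14, 6); Orbyt gets 9.
Orbyt's induced payoffs are 6, 2, 9, so Orbyt commits to Gamma. Subgame-perfect outcome: (Std1, Gamma) with payoffs (15, 9).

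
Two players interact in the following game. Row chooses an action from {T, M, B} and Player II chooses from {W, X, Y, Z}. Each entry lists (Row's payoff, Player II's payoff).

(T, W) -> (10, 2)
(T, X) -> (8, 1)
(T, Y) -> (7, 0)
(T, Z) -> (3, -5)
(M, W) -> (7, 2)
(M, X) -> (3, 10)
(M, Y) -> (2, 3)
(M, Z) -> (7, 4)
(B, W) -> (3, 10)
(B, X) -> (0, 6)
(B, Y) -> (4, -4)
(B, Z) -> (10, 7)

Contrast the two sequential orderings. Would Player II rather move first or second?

first

If Row leads: Player II's best replies are T→W, M→X, B→W; Row's induced payoffs 10, 3, 3; outcome (T, W), payoffs (10, 2).
If Player II leads: Row's best replies are W→T, X→T, Y→T, Z→B; Player II's induced payoffs 2, 1, 0, 7; outcome (B, Z), payoffs (10, 7).
Player II gets 7 moving first and 2 moving second, so Player II prefers to move first.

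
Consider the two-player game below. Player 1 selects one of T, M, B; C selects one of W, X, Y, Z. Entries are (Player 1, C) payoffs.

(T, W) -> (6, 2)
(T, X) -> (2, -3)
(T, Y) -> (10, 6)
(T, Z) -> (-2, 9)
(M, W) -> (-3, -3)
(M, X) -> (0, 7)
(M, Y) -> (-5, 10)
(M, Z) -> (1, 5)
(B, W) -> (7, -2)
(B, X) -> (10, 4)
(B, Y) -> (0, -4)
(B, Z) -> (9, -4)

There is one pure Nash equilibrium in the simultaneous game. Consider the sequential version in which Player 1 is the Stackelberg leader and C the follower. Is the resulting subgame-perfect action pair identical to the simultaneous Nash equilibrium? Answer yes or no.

yes

Backward induction with Player 1 moving first.
- T: BR = Z, leader payoff -2.
- M: BR = Y, leader payoff -5.
- B: BR = X, leader payoff 10.
Maximizing over -2, -5, 10, Player 1 chooses B. Subgame-perfect outcome: (B, X) with payoffs (10, 4).
For the simultaneous game, intersect best replies.
Player 1's best replies: W→B; X→B; Y→T; Z→B.
C's best replies: T→Z; M→Y; B→X.
Only (B, X) has each player best-responding; Nash payoffs (10, 4).
Sequential outcome (B, X) coincides with the Nash profile (B, X).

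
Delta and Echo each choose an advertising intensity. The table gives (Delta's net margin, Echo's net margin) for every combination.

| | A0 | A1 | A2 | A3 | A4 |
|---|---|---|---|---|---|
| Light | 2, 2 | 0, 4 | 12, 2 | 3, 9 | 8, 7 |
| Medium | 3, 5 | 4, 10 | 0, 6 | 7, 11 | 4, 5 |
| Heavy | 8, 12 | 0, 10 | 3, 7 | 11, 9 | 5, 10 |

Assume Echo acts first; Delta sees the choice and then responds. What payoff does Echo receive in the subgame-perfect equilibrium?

Work backward from Delta's decision.
- A0: Delta compares 2, 3, 8 and picks Heavy; Echo would get 12.
- A1: Delta compares 0, 4, 0 and picks Medium; Echo would get 10.
- A2: Delta compares 12, 0, 3 and picks Light; Echo would get 2.
- A3: Delta compares 3, 7, 11 and picks Heavy; Echo would get 9.
- A4: Delta compares 8, 4, 5 and picks Light; Echo would get 7.
Among 12, 10, 2, 9, 7, the best is 12 at A0. Subgame-perfect outcome: (Heavy, A0) with payoffs (8, 12).

12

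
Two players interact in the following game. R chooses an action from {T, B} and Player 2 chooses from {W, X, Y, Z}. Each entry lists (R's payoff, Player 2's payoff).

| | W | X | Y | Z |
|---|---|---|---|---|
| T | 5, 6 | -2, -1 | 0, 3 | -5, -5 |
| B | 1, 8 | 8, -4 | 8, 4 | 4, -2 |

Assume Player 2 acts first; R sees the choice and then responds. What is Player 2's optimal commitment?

R best-responds to each possible Player 2 move:
- W: R compares 5, 1 and picks T; Player 2 would get 6.
- X: R compares -2, 8 and picks B; Player 2 would get -4.
- Y: R compares 0, 8 and picks B; Player 2 would get 4.
- Z: R compares -5, 4 and picks B; Player 2 would get -2.
Among 6, -4, 4, -2, the best is 6 at W. Subgame-perfect outcome: (T, W) with payoffs (5, 6).

W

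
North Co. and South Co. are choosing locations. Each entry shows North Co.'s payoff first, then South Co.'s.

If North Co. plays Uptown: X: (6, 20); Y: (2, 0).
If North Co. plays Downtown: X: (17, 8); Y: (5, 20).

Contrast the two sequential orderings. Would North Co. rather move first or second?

first

If North Co. leads: South Co.'s best replies are Uptown→X, Downtown→Y; North Co.'s induced payoffs 6, 5; outcome (Uptown, X), payoffs (6, 20).
If South Co. leads: North Co.'s best replies are X→Downtown, Y→Downtown; South Co.'s induced payoffs 8, 20; outcome (Downtown, Y), payoffs (5, 20).
North Co. gets 6 moving first and 5 moving second, so North Co. prefers to move first.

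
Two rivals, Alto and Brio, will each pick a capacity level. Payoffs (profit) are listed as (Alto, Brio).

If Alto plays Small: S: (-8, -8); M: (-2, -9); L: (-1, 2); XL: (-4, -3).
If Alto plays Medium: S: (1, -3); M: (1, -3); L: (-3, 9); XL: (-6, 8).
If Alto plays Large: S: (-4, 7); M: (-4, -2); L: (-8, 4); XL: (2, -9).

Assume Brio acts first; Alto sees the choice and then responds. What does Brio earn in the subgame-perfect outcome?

Work backward from Alto's decision.
- S → Alto plays Medium (best of -8, 1, -4); Brio gets -3.
- M → Alto plays Medium (best of -2, 1, -4); Brio gets -3.
- L → Alto plays Small (best of -1, -3, -8); Brio gets 2.
- XL → Alto plays Large (best of -4, -6, 2); Brio gets -9.
Brio's induced payoffs are -3, -3, 2, -9, so Brio commits to L. Subgame-perfect outcome: (Small, L) with payoffs (-1, 2).

2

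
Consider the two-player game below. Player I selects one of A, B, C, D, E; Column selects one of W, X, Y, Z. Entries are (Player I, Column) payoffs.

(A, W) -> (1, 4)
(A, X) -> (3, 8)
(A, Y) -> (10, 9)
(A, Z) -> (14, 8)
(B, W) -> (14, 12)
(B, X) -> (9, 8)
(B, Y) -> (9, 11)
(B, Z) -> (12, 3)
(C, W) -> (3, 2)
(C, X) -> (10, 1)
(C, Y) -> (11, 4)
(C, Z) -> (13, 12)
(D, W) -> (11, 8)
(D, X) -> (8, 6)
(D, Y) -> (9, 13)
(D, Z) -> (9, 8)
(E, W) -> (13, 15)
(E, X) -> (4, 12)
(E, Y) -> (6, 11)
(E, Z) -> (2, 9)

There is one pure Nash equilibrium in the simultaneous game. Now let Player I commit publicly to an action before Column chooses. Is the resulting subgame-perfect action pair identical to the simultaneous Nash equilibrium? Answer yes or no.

Solve by backward induction (Player I leads).
- A: BR = Y, leader payoff 10.
- B: BR = W, leader payoff 14.
- C: BR = Z, leader payoff 13.
- D: BR = Y, leader payoff 9.
- E: BR = W, leader payoff 13.
Among 10, 14, 13, 9, 13, the best is 14 at B. Subgame-perfect outcome: (B, W) with payoffs (14, 12).
Now find the simultaneous Nash equilibrium.
Player I's best replies: W→B; X→C; Y→C; Z→A.
Column's best replies: A→Y; B→W; C→Z; D→Y; E→W.
Only (B, W) has each player best-responding; Nash payoffs (14, 12).
Sequential outcome (B, W) coincides with the Nash profile (B, W).

yes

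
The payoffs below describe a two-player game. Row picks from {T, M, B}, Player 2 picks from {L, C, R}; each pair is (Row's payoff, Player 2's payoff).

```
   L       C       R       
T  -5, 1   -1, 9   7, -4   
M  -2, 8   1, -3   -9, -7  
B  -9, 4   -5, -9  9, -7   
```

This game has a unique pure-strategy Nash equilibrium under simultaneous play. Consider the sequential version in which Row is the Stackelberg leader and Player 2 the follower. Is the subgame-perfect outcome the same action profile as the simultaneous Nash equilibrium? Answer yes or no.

no

Player 2 best-responds to each possible Row move:
- T: BR = C, leader payoff -1.
- M: BR = L, leader payoff -2.
- B: BR = L, leader payoff -9.
Among -1, -2, -9, the best is -1 at T. Subgame-perfect outcome: (T, C) with payoffs (-1, 9).
For the simultaneous game, intersect best replies.
Row's best replies: L→M; C→M; R→B.
Player 2's best replies: T→C; M→L; B→L.
Only (M, L) has each player best-responding; Nash payoffs (-2, 8).
Sequential outcome (T, C) differs from the Nash profile (M, L).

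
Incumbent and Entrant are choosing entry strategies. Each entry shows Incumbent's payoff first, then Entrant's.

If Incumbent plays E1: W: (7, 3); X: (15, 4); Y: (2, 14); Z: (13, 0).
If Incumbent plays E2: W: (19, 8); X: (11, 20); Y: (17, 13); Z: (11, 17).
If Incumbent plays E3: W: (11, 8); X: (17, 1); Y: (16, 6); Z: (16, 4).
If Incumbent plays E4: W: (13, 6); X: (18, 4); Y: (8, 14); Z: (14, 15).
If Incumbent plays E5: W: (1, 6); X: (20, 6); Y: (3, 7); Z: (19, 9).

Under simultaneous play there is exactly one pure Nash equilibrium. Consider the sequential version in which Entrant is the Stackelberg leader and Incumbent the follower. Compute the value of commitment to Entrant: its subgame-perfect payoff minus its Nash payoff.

4

Incumbent best-responds to each possible Entrant move:
- W → Incumbent plays E2 (best of 7, 19, 11, 13, 1); Entrant gets 8.
- X → Incumbent plays E5 (best of 15, 11, 17, 18, 20); Entrant gets 6.
- Y → Incumbent plays E2 (best of 2, 17, 16, 8, 3); Entrant gets 13.
- Z → Incumbent plays E5 (best of 13, 11, 16, 14, 19); Entrant gets 9.
Maximizing over 8, 6, 13, 9, Entrant chooses Y. Subgame-perfect outcome: (E2, Y) with payoffs (17, 13).
Now find the simultaneous Nash equilibrium.
Incumbent's best replies: W→E2; X→E5; Y→E2; Z→E5.
Entrant's best replies: E1→Y; E2→X; E3→W; E4→Z; E5→Z.
The unique mutual best reply is (E5, Z), giving (19, 9).
Entrant's commitment gain: 13 − 9 = 4.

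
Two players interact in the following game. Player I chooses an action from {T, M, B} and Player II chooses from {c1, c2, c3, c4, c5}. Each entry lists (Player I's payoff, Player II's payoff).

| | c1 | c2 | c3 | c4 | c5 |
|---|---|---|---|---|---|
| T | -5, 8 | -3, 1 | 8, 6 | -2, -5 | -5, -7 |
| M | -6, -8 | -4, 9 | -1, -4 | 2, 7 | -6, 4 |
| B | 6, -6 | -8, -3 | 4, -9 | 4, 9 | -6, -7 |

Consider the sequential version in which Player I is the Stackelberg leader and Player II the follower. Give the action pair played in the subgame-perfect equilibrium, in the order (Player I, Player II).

Player II best-responds to each possible Player I move:
- T: BR = c1, leader payoff -5.
- M: BR = c2, leader payoff -4.
- B: BR = c4, leader payoff 4.
Player I's induced payoffs are -5, -4, 4, so Player I commits to B. Subgame-perfect outcome: (B, c4) with payoffs (4, 9).

(B, c4)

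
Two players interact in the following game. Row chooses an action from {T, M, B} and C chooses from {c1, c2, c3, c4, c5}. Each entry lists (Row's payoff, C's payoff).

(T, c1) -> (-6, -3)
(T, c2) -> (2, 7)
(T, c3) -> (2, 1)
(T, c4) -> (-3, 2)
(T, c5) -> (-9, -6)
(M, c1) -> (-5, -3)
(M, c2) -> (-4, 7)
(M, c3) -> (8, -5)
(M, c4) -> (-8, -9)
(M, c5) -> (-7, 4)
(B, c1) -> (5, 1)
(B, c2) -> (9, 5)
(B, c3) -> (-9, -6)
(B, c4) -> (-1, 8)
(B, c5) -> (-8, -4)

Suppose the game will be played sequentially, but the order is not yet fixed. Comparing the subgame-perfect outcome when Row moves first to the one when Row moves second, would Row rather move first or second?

If Row leads: C's best replies are T→c2, M→c2, B→c4; Row's induced payoffs 2, -4, -1; outcome (T, c2), payoffs (2, 7).
If C leads: Row's best replies are c1→B, c2→B, c3→M, c4→B, c5→M; C's induced payoffs 1, 5, -5, 8, 4; outcome (B, c4), payoffs (-1, 8).
Row gets 2 moving first and -1 moving second, so Row prefers to move first.

first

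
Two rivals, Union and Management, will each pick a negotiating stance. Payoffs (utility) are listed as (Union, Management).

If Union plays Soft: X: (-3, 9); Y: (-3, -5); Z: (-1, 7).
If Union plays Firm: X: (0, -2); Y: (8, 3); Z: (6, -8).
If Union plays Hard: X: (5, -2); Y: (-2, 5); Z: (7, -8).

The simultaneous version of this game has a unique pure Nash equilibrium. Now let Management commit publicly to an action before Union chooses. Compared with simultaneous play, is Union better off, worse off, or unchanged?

unchanged

Backward induction with Management moving first.
- X → Union plays Hard (best of -3, 0, 5); Management gets -2.
- Y → Union plays Firm (best of -3, 8, -2); Management gets 3.
- Z → Union plays Hard (best of -1, 6, 7); Management gets -8.
Among -2, 3, -8, the best is 3 at Y. Subgame-perfect outcome: (Firm, Y) with payoffs (8, 3).
For the simultaneous game, intersect best replies.
Union's best replies: X→Hard; Y→Firm; Z→Hard.
Management's best replies: Soft→X; Firm→Y; Hard→Y.
Only (Firm, Y) has each player best-responding; Nash payoffs (8, 3).
Union earns 8 sequentially versus 8 at the Nash outcome: unchanged.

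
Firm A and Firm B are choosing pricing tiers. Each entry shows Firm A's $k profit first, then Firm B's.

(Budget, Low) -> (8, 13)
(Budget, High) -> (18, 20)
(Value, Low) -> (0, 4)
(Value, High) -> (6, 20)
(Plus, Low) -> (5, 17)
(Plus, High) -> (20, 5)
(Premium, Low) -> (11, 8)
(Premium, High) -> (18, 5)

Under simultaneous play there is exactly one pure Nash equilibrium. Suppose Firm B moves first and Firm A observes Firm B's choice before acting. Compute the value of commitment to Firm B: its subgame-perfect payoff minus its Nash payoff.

0

Solve by backward induction (Firm B leads).
- Low: Firm A compares 8, 0, 5, 11 and picks Premium; Firm B would get 8.
- High: Firm A compares 18, 6, 20, 18 and picks Plus; Firm B would get 5.
Maximizing over 8, 5, Firm B chooses Low. Subgame-perfect outcome: (Premium, Low) with payoffs (11, 8).
Under simultaneous play:
Firm A's best replies: Low→Premium; High→Plus.
Firm B's best replies: Budget→High; Value→High; Plus→Low; Premium→Low.
Only (Premium, Low) has each player best-responding; Nash payoffs (11, 8).
Firm B's commitment gain: 8 − 8 = 0.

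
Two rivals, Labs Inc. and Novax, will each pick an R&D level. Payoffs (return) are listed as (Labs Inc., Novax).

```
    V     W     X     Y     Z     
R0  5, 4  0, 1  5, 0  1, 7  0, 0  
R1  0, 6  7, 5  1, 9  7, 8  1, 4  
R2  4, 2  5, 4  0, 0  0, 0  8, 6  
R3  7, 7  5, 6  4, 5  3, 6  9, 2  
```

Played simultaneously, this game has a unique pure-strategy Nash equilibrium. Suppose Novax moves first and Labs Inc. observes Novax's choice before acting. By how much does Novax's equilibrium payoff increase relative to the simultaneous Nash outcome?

Work backward from Labs Inc.'s decision.
- V: Labs Inc. compares 5, 0, 4, 7 and picks R3; Novax would get 7.
- W: Labs Inc. compares 0, 7, 5, 5 and picks R1; Novax would get 5.
- X: Labs Inc. compares 5, 1, 0, 4 and picks R0; Novax would get 0.
- Y: Labs Inc. compares 1, 7, 0, 3 and picks R1; Novax would get 8.
- Z: Labs Inc. compares 0, 1, 8, 9 and picks R3; Novax would get 2.
Novax's induced payoffs are 7, 5, 0, 8, 2, so Novax commits to Y. Subgame-perfect outcome: (R1, Y) with payoffs (7, 8).
Under simultaneous play:
Labs Inc.'s best replies: V→R3; W→R1; X→R0; Y→R1; Z→R3.
Novax's best replies: R0→Y; R1→X; R2→Z; R3→V.
The unique mutual best reply is (R3, V), giving (7, 7).
Novax's commitment gain: 8 − 7 = 1.

1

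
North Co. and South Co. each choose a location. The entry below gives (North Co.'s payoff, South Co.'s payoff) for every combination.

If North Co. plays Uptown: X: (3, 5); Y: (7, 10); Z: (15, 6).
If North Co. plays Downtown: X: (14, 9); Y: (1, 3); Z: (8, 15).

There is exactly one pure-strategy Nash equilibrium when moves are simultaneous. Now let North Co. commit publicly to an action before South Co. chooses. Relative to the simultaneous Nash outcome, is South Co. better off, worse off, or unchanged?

Solve by backward induction (North Co. leads).
- Uptown: BR = Y, leader payoff 7.
- Downtown: BR = Z, leader payoff 8.
North Co.'s induced payoffs are 7, 8, so North Co. commits to Downtown. Subgame-perfect outcome: (Downtown, Z) with payoffs (8, 15).
For the simultaneous game, intersect best replies.
North Co.'s best replies: X→Downtown; Y→Uptown; Z→Uptown.
South Co.'s best replies: Uptown→Y; Downtown→Z.
Only (Uptown, Y) has each player best-responding; Nash payoffs (7, 10).
South Co. earns 15 sequentially versus 10 at the Nash outcome: better off.

better off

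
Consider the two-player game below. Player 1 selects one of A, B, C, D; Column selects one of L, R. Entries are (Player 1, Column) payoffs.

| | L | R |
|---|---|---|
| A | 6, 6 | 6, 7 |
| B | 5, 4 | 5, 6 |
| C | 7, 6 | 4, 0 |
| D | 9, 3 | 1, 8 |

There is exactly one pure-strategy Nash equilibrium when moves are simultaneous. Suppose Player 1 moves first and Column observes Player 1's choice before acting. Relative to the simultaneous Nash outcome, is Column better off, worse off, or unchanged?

Solve by backward induction (Player 1 leads).
- A → Column plays R (best of 6, 7); Player 1 gets 6.
- B → Column plays R (best of 4, 6); Player 1 gets 5.
- C → Column plays L (best of 6, 0); Player 1 gets 7.
- D → Column plays R (best of 3, 8); Player 1 gets 1.
Player 1's induced payoffs are 6, 5, 7, 1, so Player 1 commits to C. Subgame-perfect outcome: (C, L) with payoffs (7, 6).
Now find the simultaneous Nash equilibrium.
Player 1's best replies: L→D; R→A.
Column's best replies: A→R; B→R; C→L; D→R.
Only (A, R) has each player best-responding; Nash payoffs (6, 7).
Column earns 6 sequentially versus 7 at the Nash outcome: worse off.

worse off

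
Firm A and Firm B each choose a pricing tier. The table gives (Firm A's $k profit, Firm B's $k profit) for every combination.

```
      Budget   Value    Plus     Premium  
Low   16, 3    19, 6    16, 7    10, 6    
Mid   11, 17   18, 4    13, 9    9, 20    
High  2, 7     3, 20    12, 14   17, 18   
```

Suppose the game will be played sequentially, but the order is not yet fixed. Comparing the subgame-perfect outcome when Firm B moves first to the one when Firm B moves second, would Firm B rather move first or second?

If Firm A leads: Firm B's best replies are Low→Plus, Mid→Premium, High→Value; Firm A's induced payoffs 16, 9, 3; outcome (Low, Plus), payoffs (16, 7).
If Firm B leads: Firm A's best replies are Budget→Low, Value→Low, Plus→Low, Premium→High; Firm B's induced payoffs 3, 6, 7, 18; outcome (High, Premium), payoffs (17, 18).
Firm B gets 18 moving first and 7 moving second, so Firm B prefers to move first.

first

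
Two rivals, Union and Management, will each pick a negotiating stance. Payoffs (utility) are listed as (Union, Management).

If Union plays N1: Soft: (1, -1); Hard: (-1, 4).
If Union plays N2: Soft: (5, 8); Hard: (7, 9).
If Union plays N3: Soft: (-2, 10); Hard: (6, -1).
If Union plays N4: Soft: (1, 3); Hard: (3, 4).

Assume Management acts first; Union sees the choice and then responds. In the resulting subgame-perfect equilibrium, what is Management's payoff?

9

Backward induction with Management moving first.
- Soft: BR = N2, leader payoff 8.
- Hard: BR = N2, leader payoff 9.
Among 8, 9, the best is 9 at Hard. Subgame-perfect outcome: (N2, Hard) with payoffs (7, 9).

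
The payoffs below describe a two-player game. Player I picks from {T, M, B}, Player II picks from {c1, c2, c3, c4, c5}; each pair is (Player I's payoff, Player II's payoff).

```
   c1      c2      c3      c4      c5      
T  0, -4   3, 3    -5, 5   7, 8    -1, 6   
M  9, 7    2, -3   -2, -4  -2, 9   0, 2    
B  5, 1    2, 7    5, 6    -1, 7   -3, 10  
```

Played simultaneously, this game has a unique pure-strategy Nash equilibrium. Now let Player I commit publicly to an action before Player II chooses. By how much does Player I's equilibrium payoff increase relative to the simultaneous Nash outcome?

Work backward from Player II's decision.
- T: Player II compares -4, 3, 5, 8, 6 and picks c4; Player I would get 7.
- M: Player II compares 7, -3, -4, 9, 2 and picks c4; Player I would get -2.
- B: Player II compares 1, 7, 6, 7, 10 and picks c5; Player I would get -3.
Player I's induced payoffs are 7, -2, -3, so Player I commits to T. Subgame-perfect outcome: (T, c4) with payoffs (7, 8).
Under simultaneous play:
Player I's best replies: c1→M; c2→T; c3→B; c4→T; c5→M.
Player II's best replies: T→c4; M→c4; B→c5.
The unique mutual best reply is (T, c4), giving (7, 8).
Player I's commitment gain: 7 − 7 = 0.

0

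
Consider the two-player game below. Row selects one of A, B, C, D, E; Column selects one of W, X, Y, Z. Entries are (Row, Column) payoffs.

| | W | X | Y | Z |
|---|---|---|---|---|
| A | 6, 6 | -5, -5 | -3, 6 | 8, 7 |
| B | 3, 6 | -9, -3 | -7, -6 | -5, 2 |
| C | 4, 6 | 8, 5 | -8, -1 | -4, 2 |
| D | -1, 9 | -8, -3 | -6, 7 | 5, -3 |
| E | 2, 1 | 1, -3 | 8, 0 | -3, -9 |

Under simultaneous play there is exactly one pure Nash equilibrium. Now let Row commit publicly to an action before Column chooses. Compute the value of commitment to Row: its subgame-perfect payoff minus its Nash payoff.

0

Backward induction with Row moving first.
- A → Column plays Z (best of 6, -5, 6, 7); Row gets 8.
- B → Column plays W (best of 6, -3, -6, 2); Row gets 3.
- C → Column plays W (best of 6, 5, -1, 2); Row gets 4.
- D → Column plays W (best of 9, -3, 7, -3); Row gets -1.
- E → Column plays W (best of 1, -3, 0, -9); Row gets 2.
Among 8, 3, 4, -1, 2, the best is 8 at A. Subgame-perfect outcome: (A, Z) with payoffs (8, 7).
Under simultaneous play:
Row's best replies: W→A; X→C; Y→E; Z→A.
Column's best replies: A→Z; B→W; C→W; D→W; E→W.
Only (A, Z) has each player best-responding; Nash payoffs (8, 7).
Row's commitment gain: 8 − 8 = 0.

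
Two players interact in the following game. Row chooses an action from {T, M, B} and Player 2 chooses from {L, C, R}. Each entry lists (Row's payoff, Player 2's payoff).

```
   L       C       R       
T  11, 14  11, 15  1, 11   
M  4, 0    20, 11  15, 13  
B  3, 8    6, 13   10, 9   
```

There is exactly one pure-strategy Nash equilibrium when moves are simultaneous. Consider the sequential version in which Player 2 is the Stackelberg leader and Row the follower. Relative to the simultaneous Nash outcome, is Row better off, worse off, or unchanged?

worse off

Row best-responds to each possible Player 2 move:
- L: Row compares 11, 4, 3 and picks T; Player 2 would get 14.
- C: Row compares 11, 20, 6 and picks M; Player 2 would get 11.
- R: Row compares 1, 15, 10 and picks M; Player 2 would get 13.
Maximizing over 14, 11, 13, Player 2 chooses L. Subgame-perfect outcome: (T, L) with payoffs (11, 14).
Under simultaneous play:
Row's best replies: L→T; C→M; R→M.
Player 2's best replies: T→C; M→R; B→C.
The unique mutual best reply is (M, R), giving (15, 13).
Row earns 11 sequentially versus 15 at the Nash outcome: worse off.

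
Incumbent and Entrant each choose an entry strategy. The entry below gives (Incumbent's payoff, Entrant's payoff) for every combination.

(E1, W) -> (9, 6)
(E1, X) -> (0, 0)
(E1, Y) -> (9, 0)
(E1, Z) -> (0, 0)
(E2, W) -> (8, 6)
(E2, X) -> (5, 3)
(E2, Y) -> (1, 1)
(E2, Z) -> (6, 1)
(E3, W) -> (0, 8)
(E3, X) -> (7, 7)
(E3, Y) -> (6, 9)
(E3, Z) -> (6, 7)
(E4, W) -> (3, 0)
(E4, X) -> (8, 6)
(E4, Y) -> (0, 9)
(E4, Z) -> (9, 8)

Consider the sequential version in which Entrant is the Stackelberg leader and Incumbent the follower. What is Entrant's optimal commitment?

Z

Solve by backward induction (Entrant leads).
- W: Incumbent compares 9, 8, 0, 3 and picks E1; Entrant would get 6.
- X: Incumbent compares 0, 5, 7, 8 and picks E4; Entrant would get 6.
- Y: Incumbent compares 9, 1, 6, 0 and picks E1; Entrant would get 0.
- Z: Incumbent compares 0, 6, 6, 9 and picks E4; Entrant would get 8.
Among 6, 6, 0, 8, the best is 8 at Z. Subgame-perfect outcome: (E4, Z) with payoffs (9, 8).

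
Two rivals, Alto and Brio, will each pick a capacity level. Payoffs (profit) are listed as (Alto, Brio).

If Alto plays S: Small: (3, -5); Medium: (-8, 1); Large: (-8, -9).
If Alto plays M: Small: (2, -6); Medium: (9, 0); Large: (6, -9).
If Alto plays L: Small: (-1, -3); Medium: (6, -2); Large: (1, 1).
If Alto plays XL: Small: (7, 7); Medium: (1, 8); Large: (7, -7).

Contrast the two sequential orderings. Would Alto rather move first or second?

first

If Alto leads: Brio's best replies are S→Medium, M→Medium, L→Large, XL→Medium; Alto's induced payoffs -8, 9, 1, 1; outcome (M, Medium), payoffs (9, 0).
If Brio leads: Alto's best replies are Small→XL, Medium→M, Large→XL; Brio's induced payoffs 7, 0, -7; outcome (XL, Small), payoffs (7, 7).
Alto gets 9 moving first and 7 moving second, so Alto prefers to move first.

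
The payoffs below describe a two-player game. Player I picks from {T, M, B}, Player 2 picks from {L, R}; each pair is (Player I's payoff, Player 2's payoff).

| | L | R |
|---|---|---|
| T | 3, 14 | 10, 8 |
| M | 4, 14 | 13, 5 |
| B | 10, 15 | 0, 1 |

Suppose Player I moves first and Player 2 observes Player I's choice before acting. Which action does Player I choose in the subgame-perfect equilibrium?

B

Player 2 best-responds to each possible Player I move:
- T: BR = L, leader payoff 3.
- M: BR = L, leader payoff 4.
- B: BR = L, leader payoff 10.
Maximizing over 3, 4, 10, Player I chooses B. Subgame-perfect outcome: (B, L) with payoffs (10, 15).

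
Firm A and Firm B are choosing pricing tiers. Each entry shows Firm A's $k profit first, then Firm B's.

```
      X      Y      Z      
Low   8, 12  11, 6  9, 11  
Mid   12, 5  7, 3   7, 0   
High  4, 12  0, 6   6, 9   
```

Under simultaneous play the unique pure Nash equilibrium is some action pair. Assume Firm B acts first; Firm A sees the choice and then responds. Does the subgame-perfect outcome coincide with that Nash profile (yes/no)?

no

Solve by backward induction (Firm B leads).
- X → Firm A plays Mid (best of 8, 12, 4); Firm B gets 5.
- Y → Firm A plays Low (best of 11, 7, 0); Firm B gets 6.
- Z → Firm A plays Low (best of 9, 7, 6); Firm B gets 11.
Firm B's induced payoffs are 5, 6, 11, so Firm B commits to Z. Subgame-perfect outcome: (Low, Z) with payoffs (9, 11).
Under simultaneous play:
Firm A's best replies: X→Mid; Y→Low; Z→Low.
Firm B's best replies: Low→X; Mid→X; High→X.
The unique mutual best reply is (Mid, X), giving (12, 5).
Sequential outcome (Low, Z) differs from the Nash profile (Mid, X).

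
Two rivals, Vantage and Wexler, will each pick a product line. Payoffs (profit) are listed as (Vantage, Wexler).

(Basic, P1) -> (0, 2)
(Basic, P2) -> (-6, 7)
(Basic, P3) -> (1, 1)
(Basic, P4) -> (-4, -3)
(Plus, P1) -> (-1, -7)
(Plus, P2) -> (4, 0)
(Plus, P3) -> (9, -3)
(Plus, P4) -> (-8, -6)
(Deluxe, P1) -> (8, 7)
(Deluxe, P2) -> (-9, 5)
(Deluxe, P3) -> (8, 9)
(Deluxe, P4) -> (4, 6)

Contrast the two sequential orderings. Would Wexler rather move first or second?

second

If Vantage leads: Wexler's best replies are Basic→P2, Plus→P2, Deluxe→P3; Vantage's induced payoffs -6, 4, 8; outcome (Deluxe, P3), payoffs (8, 9).
If Wexler leads: Vantage's best replies are P1→Deluxe, P2→Plus, P3→Plus, P4→Deluxe; Wexler's induced payoffs 7, 0, -3, 6; outcome (Deluxe, P1), payoffs (8, 7).
Wexler gets 7 moving first and 9 moving second, so Wexler prefers to move second.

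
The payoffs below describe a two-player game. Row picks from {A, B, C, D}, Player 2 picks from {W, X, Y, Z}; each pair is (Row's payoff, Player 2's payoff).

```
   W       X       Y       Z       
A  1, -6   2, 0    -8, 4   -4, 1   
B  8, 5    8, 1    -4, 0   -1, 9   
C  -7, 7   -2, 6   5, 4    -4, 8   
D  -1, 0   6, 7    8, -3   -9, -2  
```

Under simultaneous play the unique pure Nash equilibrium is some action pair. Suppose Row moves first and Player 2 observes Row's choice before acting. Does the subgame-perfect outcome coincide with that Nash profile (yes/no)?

Work backward from Player 2's decision.
- A: Player 2 compares -6, 0, 4, 1 and picks Y; Row would get -8.
- B: Player 2 compares 5, 1, 0, 9 and picks Z; Row would get -1.
- C: Player 2 compares 7, 6, 4, 8 and picks Z; Row would get -4.
- D: Player 2 compares 0, 7, -3, -2 and picks X; Row would get 6.
Among -8, -1, -4, 6, the best is 6 at D. Subgame-perfect outcome: (D, X) with payoffs (6, 7).
Now find the simultaneous Nash equilibrium.
Row's best replies: W→B; X→B; Y→D; Z→B.
Player 2's best replies: A→Y; B→Z; C→Z; D→X.
The unique mutual best reply is (B, Z), giving (-1, 9).
Sequential outcome (D, X) differs from the Nash profile (B, Z).

no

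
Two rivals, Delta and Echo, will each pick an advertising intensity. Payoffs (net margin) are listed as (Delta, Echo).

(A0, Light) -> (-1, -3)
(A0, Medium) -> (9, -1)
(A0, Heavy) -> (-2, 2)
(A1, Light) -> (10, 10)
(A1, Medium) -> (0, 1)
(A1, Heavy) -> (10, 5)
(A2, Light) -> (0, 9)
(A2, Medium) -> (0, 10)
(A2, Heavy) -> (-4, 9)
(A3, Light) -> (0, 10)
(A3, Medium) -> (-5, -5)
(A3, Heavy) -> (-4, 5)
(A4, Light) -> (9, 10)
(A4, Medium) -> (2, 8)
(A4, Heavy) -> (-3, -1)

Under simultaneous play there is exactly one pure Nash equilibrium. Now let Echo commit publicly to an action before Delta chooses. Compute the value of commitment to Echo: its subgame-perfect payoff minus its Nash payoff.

0

Work backward from Delta's decision.
- Light: Delta compares -1, 10, 0, 0, 9 and picks A1; Echo would get 10.
- Medium: Delta compares 9, 0, 0, -5, 2 and picks A0; Echo would get -1.
- Heavy: Delta compares -2, 10, -4, -4, -3 and picks A1; Echo would get 5.
Echo's induced payoffs are 10, -1, 5, so Echo commits to Light. Subgame-perfect outcome: (A1, Light) with payoffs (10, 10).
Now find the simultaneous Nash equilibrium.
Delta's best replies: Light→A1; Medium→A0; Heavy→A1.
Echo's best replies: A0→Heavy; A1→Light; A2→Medium; A3→Light; A4→Light.
The unique mutual best reply is (A1, Light), giving (10, 10).
Echo's commitment gain: 10 − 10 = 0.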